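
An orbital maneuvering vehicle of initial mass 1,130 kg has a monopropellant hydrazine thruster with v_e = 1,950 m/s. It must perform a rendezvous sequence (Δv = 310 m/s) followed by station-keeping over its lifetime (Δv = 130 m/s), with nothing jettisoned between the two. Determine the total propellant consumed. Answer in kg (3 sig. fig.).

total propellant consumed ≈ 228 kg

After the first burn: m = 1130 × exp(−310/1950.0) = 1130 × 0.85302 = 963.913 kg.
After the second burn: m = 963.913 × exp(−130/1950.0) = 963.913 × 0.93551 = 901.75 kg.
Total propellant = m₀ − m_final = 1130 − 901.75 = 228.25 kg.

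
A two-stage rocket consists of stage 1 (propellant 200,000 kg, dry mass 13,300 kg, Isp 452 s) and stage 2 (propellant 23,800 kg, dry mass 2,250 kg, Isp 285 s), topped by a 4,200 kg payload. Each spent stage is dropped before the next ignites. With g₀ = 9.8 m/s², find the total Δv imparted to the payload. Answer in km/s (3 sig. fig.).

Ignition mass of stage 1 = 200,000+13,300 + 23,800+2,250 + 4,200 = 243,550 kg.
Stage 1: m₀ = 243,550 kg, m_f = 243,550 − 200,000 = 43,550 kg; Δv = 452×9.8×ln(5.592) = 4429.6×1.7214 ≈ 7625 m/s.
Stage 2: m₀ = 30,250 kg, m_f = 30,250 − 23,800 = 6,450 kg; Δv = 285×9.8×ln(4.69) = 2793.0×1.5454 ≈ 4316 m/s.
Total Δv = 7625 + 4316 = 11941 m/s.

Δv ≈ 11.9 km/s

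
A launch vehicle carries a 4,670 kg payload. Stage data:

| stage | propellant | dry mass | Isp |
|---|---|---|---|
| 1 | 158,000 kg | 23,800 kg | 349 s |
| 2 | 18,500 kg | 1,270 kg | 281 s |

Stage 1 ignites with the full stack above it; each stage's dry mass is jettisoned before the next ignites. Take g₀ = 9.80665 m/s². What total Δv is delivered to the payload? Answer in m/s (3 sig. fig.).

Ignition mass of stage 1 = 158,000+23,800 + 18,500+1,270 + 4,670 = 206,240 kg.
Stage 1: m₀ = 206,240 kg, m_f = 206,240 − 158,000 = 48,240 kg; Δv = 349×9.80665×ln(4.275) = 3422.5×1.4529 ≈ 4972 m/s.
Stage 2: m₀ = 24,440 kg, m_f = 24,440 − 18,500 = 5,940 kg; Δv = 281×9.80665×ln(4.114) = 2755.7×1.4145 ≈ 3898 m/s.
Total Δv = 4972 + 3898 = 8870 m/s.

Δv ≈ 8870 m/s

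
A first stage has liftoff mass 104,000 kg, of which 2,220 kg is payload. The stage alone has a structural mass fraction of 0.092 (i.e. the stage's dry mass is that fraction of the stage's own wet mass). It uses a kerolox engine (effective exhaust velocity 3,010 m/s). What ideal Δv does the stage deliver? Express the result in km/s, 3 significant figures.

Δv ≈ 6.61 km/s

Stage wet mass = m₀ − payload = 104,000 − 2,220 = 101,780 kg.
Stage dry mass = ε × stage wet mass = 0.092 × 101,780 = 9,363.76 kg.
Burnout mass m_f = stage dry + payload = 9,363.76 + 2,220 = 11,583.76 kg.
By the Tsiolkovsky rocket equation, Δv = v_e · ln(104,000/11,583.76) = 3010.0 × ln(8.978) = 3010.0 × 2.1948 ≈ 6606 m/s.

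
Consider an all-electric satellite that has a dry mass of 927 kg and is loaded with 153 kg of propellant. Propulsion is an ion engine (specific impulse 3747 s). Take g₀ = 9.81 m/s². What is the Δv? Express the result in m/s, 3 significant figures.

Δv ≈ 5620 m/s

v_e = Isp · g₀ = 3747 × 9.81 = 36758.1 m/s.
m₀ = m_dry + m_prop = 927 + 153 = 1,080 kg.
From the ideal rocket equation, Δv = v_e · ln(m₀/m_f) = 36758.1 × ln(1.165) = 36758.1 × 0.1528 ≈ 5615.3 m/s.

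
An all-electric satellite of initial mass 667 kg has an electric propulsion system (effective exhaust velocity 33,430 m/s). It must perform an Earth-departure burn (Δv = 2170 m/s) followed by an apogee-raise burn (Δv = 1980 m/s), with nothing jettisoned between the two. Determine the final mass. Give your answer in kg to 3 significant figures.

After the first burn: m = 667 × exp(−2170/33430.0) = 667 × 0.93715 = 625.079 kg.
After the second burn: m = 625.079 × exp(−1980/33430.0) = 625.079 × 0.94249 = 589.131 kg.

final mass ≈ 589 kg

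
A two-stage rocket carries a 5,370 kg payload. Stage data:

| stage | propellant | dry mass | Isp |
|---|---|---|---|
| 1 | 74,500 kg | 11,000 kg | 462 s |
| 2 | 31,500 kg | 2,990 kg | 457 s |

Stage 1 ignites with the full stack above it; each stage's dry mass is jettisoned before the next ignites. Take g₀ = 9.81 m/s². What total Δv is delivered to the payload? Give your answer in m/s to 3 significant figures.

Ignition mass of stage 1 = 74,500+11,000 + 31,500+2,990 + 5,370 = 125,360 kg.
Stage 1: m₀ = 125,360 kg, m_f = 125,360 − 74,500 = 50,860 kg; Δv = 462×9.81×ln(2.465) = 4532.2×0.9021 ≈ 4089 m/s.
Stage 2: m₀ = 39,860 kg, m_f = 39,860 − 31,500 = 8,360 kg; Δv = 457×9.81×ln(4.768) = 4483.2×1.5619 ≈ 7002 m/s.
Total Δv = 4089 + 7002 = 11091 m/s.

Δv ≈ 11100 m/s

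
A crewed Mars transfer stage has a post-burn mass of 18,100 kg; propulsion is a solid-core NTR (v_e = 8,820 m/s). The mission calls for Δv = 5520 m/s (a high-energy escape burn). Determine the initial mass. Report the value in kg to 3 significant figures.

m₀/m_f = exp(Δv / v_e) = exp(5520 / 8820.0) = exp(0.6259) = 1.8698.
m₀ = m_f × 1.8698 = 18,100 × 1.8698 = 33,843.4 kg.

initial mass ≈ 33800 kg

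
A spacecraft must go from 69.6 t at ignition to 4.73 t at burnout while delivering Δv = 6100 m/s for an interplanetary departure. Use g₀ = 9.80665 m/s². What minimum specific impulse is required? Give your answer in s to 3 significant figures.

ln(m₀/m_f) = ln(69600/4730) = ln(14.71) = 2.6888.
v_e = Δv / ln(m₀/m_f) = 6100 / 2.6888 = 2268.6 m/s.
Isp = v_e / g₀ = 2268.6 / 9.80665 = 231.3 s.

Isp ≈ 231 s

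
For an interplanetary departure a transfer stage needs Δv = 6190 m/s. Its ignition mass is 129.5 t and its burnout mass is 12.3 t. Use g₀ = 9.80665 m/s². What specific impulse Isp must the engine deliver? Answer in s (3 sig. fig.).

ln(m₀/m_f) = ln(129500/12300) = ln(10.53) = 2.3541.
Rocket equation: v_e = Δv / ln(m₀/m_f) = 6190 / 2.3541 = 2629.5 m/s.
Isp = v_e / g₀ = 2629.5 / 9.80665 = 268.1 s.

Isp ≈ 268 s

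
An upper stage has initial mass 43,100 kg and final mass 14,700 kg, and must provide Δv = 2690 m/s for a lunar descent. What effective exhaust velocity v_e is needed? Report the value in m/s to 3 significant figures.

ln(m₀/m_f) = ln(43100/14700) = ln(2.932) = 1.0757.
Using Δv = v_e ln(m₀/m_f): v_e = Δv / ln(m₀/m_f) = 2690 / 1.0757 = 2500.8 m/s.

v_e ≈ 2500 m/s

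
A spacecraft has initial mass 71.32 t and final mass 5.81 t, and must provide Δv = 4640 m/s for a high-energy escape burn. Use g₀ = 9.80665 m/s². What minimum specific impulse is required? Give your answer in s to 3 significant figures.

Isp ≈ 189 s

ln(m₀/m_f) = ln(71320/5810) = ln(12.28) = 2.5076.
From the ideal rocket equation, v_e = Δv / ln(m₀/m_f) = 4640 / 2.5076 = 1850.4 m/s.
Isp = v_e / g₀ = 1850.4 / 9.80665 = 188.7 s.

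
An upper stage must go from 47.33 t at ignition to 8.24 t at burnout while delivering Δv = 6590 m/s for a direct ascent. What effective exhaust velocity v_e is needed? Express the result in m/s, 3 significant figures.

ln(m₀/m_f) = ln(47330/8240) = ln(5.744) = 1.7481.
From the ideal rocket equation, v_e = Δv / ln(m₀/m_f) = 6590 / 1.7481 = 3769.7 m/s.

v_e ≈ 3770 m/s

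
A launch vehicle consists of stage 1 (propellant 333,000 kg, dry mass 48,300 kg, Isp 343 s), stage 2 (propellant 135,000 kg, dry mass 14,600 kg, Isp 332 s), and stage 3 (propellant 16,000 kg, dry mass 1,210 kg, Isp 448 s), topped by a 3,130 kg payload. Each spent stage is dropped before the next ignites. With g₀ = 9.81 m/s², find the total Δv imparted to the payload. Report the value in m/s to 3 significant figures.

Δv ≈ 15100 m/s

Ignition mass of stage 1 = 333,000+48,300 + 135,000+14,600 + 16,000+1,210 + 3,130 = 551,240 kg.
Stage 1: m₀ = 551,240 kg, m_f = 551,240 − 333,000 = 218,240 kg; Δv = 343×9.81×ln(2.526) = 3364.8×0.9266 ≈ 3118 m/s.
Stage 2: m₀ = 169,940 kg, m_f = 169,940 − 135,000 = 34,940 kg; Δv = 332×9.81×ln(4.864) = 3256.9×1.5818 ≈ 5152 m/s.
Stage 3: m₀ = 20,340 kg, m_f = 20,340 − 16,000 = 4,340 kg; Δv = 448×9.81×ln(4.687) = 4394.9×1.5447 ≈ 6789 m/s.
Total Δv = 3118 + 5152 + 6789 = 15059 m/s.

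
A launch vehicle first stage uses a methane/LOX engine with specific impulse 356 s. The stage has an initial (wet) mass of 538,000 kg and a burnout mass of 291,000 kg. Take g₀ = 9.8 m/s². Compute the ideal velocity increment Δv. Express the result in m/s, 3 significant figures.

v_e = Isp · g₀ = 356 × 9.8 = 3488.8 m/s.
Rocket equation: Δv = v_e · ln(m₀/m_f) = 3488.8 × ln(1.849) = 3488.8 × 0.6145 ≈ 2144.0 m/s.

Δv ≈ 2140 m/s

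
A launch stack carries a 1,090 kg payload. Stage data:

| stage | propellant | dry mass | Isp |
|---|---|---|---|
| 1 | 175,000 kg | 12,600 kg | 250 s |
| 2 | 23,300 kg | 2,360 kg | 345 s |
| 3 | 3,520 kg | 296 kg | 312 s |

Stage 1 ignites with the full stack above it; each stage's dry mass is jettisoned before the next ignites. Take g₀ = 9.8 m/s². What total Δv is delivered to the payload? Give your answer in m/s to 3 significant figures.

Ignition mass of stage 1 = 175,000+12,600 + 23,300+2,360 + 3,520+296 + 1,090 = 218,166 kg.
Stage 1: m₀ = 218,166 kg, m_f = 218,166 − 175,000 = 43,166 kg; Δv = 250×9.8×ln(5.054) = 2450.0×1.6202 ≈ 3969 m/s.
Stage 2: m₀ = 30,566 kg, m_f = 30,566 − 23,300 = 7,266 kg; Δv = 345×9.8×ln(4.207) = 3381.0×1.4367 ≈ 4857 m/s.
Stage 3: m₀ = 4,906 kg, m_f = 4,906 − 3,520 = 1,386 kg; Δv = 312×9.8×ln(3.54) = 3057.6×1.2640 ≈ 3865 m/s.
Total Δv = 3969 + 4857 + 3865 = 12691 m/s.

Δv ≈ 12700 m/s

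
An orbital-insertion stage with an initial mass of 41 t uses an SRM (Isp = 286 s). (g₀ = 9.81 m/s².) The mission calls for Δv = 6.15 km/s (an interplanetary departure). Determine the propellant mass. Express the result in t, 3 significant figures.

propellant mass ≈ 36.4 t

v_e = Isp · g₀ = 286 × 9.81 = 2805.7 m/s.
By the Tsiolkovsky rocket equation, m₀/m_f = exp(Δv / v_e) = exp(6150 / 2805.7) = exp(2.1920) = 8.9531.
m_f = 41 / 8.9531 = 4.57942 t, so propellant = m₀ − m_f = 41 − 4.57942 = 36.42058 t.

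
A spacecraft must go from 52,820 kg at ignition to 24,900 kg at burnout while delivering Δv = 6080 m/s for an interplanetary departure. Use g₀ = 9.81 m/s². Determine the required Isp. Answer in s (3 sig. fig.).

Isp ≈ 824 s

ln(m₀/m_f) = ln(52820/24900) = ln(2.121) = 0.7520.
v_e = Δv / ln(m₀/m_f) = 6080 / 0.7520 = 8084.9 m/s.
Isp = v_e / g₀ = 8084.9 / 9.81 = 824.1 s.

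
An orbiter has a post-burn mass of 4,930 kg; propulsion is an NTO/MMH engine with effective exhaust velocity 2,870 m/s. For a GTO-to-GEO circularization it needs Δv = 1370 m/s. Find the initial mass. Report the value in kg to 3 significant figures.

initial mass ≈ 7950 kg

By the Tsiolkovsky rocket equation, m₀/m_f = exp(Δv / v_e) = exp(1370 / 2870.0) = exp(0.4774) = 1.6118.
m₀ = m_f × 1.6118 = 4,930 × 1.6118 = 7,946.17 kg.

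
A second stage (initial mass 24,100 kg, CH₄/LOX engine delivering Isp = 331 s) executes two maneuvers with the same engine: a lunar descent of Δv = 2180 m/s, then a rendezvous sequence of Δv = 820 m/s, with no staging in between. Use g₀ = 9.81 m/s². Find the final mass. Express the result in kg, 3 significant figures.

v_e = Isp · g₀ = 331 × 9.81 = 3247.1 m/s.
After the first burn: m = 24100 × exp(−2180/3247.1) = 24100 × 0.51101 = 12,315.3 kg.
After the second burn: m = 12,315.3 × exp(−820/3247.1) = 12,315.3 × 0.77683 = 9,566.89 kg.

final mass ≈ 9570 kg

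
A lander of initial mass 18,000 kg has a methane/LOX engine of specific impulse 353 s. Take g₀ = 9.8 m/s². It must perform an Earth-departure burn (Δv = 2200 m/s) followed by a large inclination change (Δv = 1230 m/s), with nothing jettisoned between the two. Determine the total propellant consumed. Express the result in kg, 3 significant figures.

v_e = Isp · g₀ = 353 × 9.8 = 3459.4 m/s.
After the first burn: m = 18000 × exp(−2200/3459.4) = 18000 × 0.52943 = 9,529.74 kg.
After the second burn: m = 9,529.74 × exp(−1230/3459.4) = 9,529.74 × 0.70079 = 6,678.35 kg.
Total propellant = m₀ − m_final = 18000 − 6,678.35 = 11,321.65 kg.

total propellant consumed ≈ 11300 kg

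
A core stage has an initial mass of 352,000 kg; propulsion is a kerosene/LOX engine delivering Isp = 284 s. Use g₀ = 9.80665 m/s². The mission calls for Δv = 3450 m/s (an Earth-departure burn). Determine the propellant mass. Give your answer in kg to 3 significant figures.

propellant mass ≈ 250000 kg

v_e = Isp · g₀ = 284 × 9.80665 = 2785.1 m/s.
From the ideal rocket equation, m₀/m_f = exp(Δv / v_e) = exp(3450 / 2785.1) = exp(1.2387) = 3.4513.
m_f = 352,000 / 3.4513 = 101,991 kg, so propellant = m₀ − m_f = 352,000 − 101,991 = 250,009 kg.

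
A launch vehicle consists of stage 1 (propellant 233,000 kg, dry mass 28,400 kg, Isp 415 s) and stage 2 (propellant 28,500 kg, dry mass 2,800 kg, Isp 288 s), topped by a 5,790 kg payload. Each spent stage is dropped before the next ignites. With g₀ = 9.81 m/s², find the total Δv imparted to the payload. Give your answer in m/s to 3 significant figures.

Δv ≈ 10300 m/s

Ignition mass of stage 1 = 233,000+28,400 + 28,500+2,800 + 5,790 = 298,490 kg.
Stage 1: m₀ = 298,490 kg, m_f = 298,490 − 233,000 = 65,490 kg; Δv = 415×9.81×ln(4.558) = 4071.2×1.5168 ≈ 6175 m/s.
Stage 2: m₀ = 37,090 kg, m_f = 37,090 − 28,500 = 8,590 kg; Δv = 288×9.81×ln(4.318) = 2825.3×1.4627 ≈ 4133 m/s.
Total Δv = 6175 + 4133 = 10308 m/s.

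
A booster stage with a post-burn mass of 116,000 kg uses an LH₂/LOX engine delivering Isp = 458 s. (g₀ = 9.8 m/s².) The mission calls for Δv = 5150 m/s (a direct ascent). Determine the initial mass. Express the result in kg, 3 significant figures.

v_e = Isp · g₀ = 458 × 9.8 = 4488.4 m/s.
m₀/m_f = exp(Δv / v_e) = exp(5150 / 4488.4) = exp(1.1474) = 3.1500.
m₀ = m_f × 3.1500 = 116,000 × 3.1500 = 365,400 kg.

initial mass ≈ 365000 kg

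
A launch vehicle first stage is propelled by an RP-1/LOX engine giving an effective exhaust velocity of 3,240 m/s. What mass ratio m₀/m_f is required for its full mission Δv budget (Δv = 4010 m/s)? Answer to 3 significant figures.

Rocket equation: m₀/m_f = exp(Δv / v_e) = exp(4010 / 3240.0) = exp(1.2377) = 3.4475.

mass ratio ≈ 3.45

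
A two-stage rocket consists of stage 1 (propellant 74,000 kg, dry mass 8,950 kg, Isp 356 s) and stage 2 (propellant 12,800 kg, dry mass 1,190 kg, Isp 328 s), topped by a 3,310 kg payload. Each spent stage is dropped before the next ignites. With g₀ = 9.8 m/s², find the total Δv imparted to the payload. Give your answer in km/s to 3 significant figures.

Ignition mass of stage 1 = 74,000+8,950 + 12,800+1,190 + 3,310 = 100,250 kg.
Stage 1: m₀ = 100,250 kg, m_f = 100,250 − 74,000 = 26,250 kg; Δv = 356×9.8×ln(3.819) = 3488.8×1.3400 ≈ 4675 m/s.
Stage 2: m₀ = 17,300 kg, m_f = 17,300 − 12,800 = 4,500 kg; Δv = 328×9.8×ln(3.844) = 3214.4×1.3466 ≈ 4329 m/s.
Total Δv = 4675 + 4329 = 9004 m/s.

Δv ≈ 9.00 km/s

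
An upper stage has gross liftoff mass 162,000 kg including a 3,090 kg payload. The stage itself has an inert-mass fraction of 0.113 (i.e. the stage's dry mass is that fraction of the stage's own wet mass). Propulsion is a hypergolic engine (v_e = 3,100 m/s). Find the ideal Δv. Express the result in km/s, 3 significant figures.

Δv ≈ 6.33 km/s

Stage wet mass = m₀ − payload = 162,000 − 3,090 = 158,910 kg.
Stage dry mass = ε × stage wet mass = 0.113 × 158,910 = 17,956.8 kg.
Burnout mass m_f = stage dry + payload = 17,956.8 + 3,090 = 21,046.8 kg.
Using Δv = v_e ln(m₀/m_f): Δv = v_e · ln(162,000/21,046.8) = 3100.0 × ln(7.697) = 3100.0 × 2.0408 ≈ 6327 m/s.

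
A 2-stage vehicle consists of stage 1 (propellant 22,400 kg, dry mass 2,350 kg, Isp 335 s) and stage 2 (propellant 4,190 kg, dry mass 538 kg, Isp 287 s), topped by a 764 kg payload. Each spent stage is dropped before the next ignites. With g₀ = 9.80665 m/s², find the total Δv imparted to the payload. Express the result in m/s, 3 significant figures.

Ignition mass of stage 1 = 22,400+2,350 + 4,190+538 + 764 = 30,242 kg.
Stage 1: m₀ = 30,242 kg, m_f = 30,242 − 22,400 = 7,842 kg; Δv = 335×9.80665×ln(3.856) = 3285.2×1.3497 ≈ 4434 m/s.
Stage 2: m₀ = 5,492 kg, m_f = 5,492 − 4,190 = 1,302 kg; Δv = 287×9.80665×ln(4.218) = 2814.5×1.4394 ≈ 4051 m/s.
Total Δv = 4434 + 4051 = 8485 m/s.

Δv ≈ 8490 m/s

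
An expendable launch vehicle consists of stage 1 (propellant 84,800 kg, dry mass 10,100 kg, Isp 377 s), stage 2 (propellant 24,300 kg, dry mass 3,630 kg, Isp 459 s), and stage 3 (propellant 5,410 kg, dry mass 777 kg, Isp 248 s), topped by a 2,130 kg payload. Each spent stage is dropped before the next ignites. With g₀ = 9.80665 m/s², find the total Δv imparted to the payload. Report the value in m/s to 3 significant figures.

Ignition mass of stage 1 = 84,800+10,100 + 24,300+3,630 + 5,410+777 + 2,130 = 131,147 kg.
Stage 1: m₀ = 131,147 kg, m_f = 131,147 − 84,800 = 46,347 kg; Δv = 377×9.80665×ln(2.83) = 3697.1×1.0402 ≈ 3846 m/s.
Stage 2: m₀ = 36,247 kg, m_f = 36,247 − 24,300 = 11,947 kg; Δv = 459×9.80665×ln(3.034) = 4501.3×1.1099 ≈ 4996 m/s.
Stage 3: m₀ = 8,317 kg, m_f = 8,317 − 5,410 = 2,907 kg; Δv = 248×9.80665×ln(2.861) = 2432.0×1.0512 ≈ 2557 m/s.
Total Δv = 3846 + 4996 + 2557 = 11399 m/s.

Δv ≈ 11400 m/s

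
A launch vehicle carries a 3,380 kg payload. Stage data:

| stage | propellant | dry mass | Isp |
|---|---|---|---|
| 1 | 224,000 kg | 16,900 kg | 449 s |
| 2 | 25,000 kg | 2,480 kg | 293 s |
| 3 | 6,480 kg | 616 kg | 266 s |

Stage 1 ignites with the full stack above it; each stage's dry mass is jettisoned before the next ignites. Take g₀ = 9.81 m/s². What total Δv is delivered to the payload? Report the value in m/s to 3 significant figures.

Ignition mass of stage 1 = 224,000+16,900 + 25,000+2,480 + 6,480+616 + 3,380 = 278,856 kg.
Stage 1: m₀ = 278,856 kg, m_f = 278,856 − 224,000 = 54,856 kg; Δv = 449×9.81×ln(5.083) = 4404.7×1.6260 ≈ 7162 m/s.
Stage 2: m₀ = 37,956 kg, m_f = 37,956 − 25,000 = 12,956 kg; Δv = 293×9.81×ln(2.93) = 2874.3×1.0749 ≈ 3090 m/s.
Stage 3: m₀ = 10,476 kg, m_f = 10,476 − 6,480 = 3,996 kg; Δv = 266×9.81×ln(2.622) = 2609.5×0.9638 ≈ 2515 m/s.
Total Δv = 7162 + 3090 + 2515 = 12767 m/s.

Δv ≈ 12800 m/s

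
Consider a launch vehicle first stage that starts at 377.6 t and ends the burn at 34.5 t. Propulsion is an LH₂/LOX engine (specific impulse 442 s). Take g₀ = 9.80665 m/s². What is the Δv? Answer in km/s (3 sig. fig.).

Δv ≈ 10.4 km/s

v_e = Isp · g₀ = 442 × 9.80665 = 4334.5 m/s.
From the ideal rocket equation, Δv = v_e · ln(m₀/m_f) = 4334.5 × ln(10.94) = 4334.5 × 2.3929 ≈ 10372.0 m/s.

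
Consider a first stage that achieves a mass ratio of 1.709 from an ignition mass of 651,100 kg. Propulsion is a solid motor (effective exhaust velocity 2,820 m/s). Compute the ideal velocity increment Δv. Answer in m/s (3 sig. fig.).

Rocket equation: Δv = v_e · ln(1.709) = 2820.0 × 0.5359 ≈ 1511.3 m/s.

Δv ≈ 1510 m/s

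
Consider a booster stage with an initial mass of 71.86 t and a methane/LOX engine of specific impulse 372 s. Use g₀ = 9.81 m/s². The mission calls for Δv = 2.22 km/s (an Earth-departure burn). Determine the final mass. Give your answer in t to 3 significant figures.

final mass ≈ 39.1 t

v_e = Isp · g₀ = 372 × 9.81 = 3649.3 m/s.
m₀/m_f = exp(Δv / v_e) = exp(2220 / 3649.3) = exp(0.6083) = 1.8374.
m_f = m₀ / 1.8374 = 71.86 / 1.8374 = 39.1096 t.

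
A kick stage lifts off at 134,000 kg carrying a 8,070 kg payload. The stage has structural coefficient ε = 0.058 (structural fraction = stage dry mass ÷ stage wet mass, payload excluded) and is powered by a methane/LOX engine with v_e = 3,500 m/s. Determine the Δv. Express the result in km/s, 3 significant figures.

Δv ≈ 7.58 km/s

Stage wet mass = m₀ − payload = 134,000 − 8,070 = 125,930 kg.
Stage dry mass = ε × stage wet mass = 0.058 × 125,930 = 7,303.94 kg.
Burnout mass m_f = stage dry + payload = 7,303.94 + 8,070 = 15,373.94 kg.
From the ideal rocket equation, Δv = v_e · ln(134,000/15,373.94) = 3500.0 × ln(8.716) = 3500.0 × 2.1652 ≈ 7578 m/s.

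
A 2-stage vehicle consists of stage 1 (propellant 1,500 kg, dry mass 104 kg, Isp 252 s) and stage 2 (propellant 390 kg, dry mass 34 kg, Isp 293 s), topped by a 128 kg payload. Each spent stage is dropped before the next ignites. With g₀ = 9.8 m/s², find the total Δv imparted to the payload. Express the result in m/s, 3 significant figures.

Δv ≈ 6460 m/s

Ignition mass of stage 1 = 1,500+104 + 390+34 + 128 = 2,156 kg.
Stage 1: m₀ = 2,156 kg, m_f = 2,156 − 1,500 = 656 kg; Δv = 252×9.8×ln(3.287) = 2469.6×1.1898 ≈ 2938 m/s.
Stage 2: m₀ = 552 kg, m_f = 552 − 390 = 162 kg; Δv = 293×9.8×ln(3.407) = 2871.4×1.2260 ≈ 3520 m/s.
Total Δv = 2938 + 3520 = 6458 m/s.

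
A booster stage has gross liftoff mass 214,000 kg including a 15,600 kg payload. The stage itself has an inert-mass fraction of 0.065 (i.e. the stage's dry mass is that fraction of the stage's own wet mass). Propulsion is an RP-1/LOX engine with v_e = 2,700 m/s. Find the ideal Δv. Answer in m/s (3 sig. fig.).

Stage wet mass = m₀ − payload = 214,000 − 15,600 = 198,400 kg.
Stage dry mass = ε × stage wet mass = 0.065 × 198,400 = 12,896 kg.
Burnout mass m_f = stage dry + payload = 12,896 + 15,600 = 28,496 kg.
Using Δv = v_e ln(m₀/m_f): Δv = v_e · ln(214,000/28,496) = 2700.0 × ln(7.51) = 2700.0 × 2.0162 ≈ 5444 m/s.

Δv ≈ 5440 m/s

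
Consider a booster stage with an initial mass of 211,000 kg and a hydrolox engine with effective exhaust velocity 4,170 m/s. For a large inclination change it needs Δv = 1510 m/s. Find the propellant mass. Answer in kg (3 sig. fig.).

propellant mass ≈ 64100 kg

m₀/m_f = exp(Δv / v_e) = exp(1510 / 4170.0) = exp(0.3621) = 1.4364.
m_f = 211,000 / 1.4364 = 146,895 kg, so propellant = m₀ − m_f = 211,000 − 146,895 = 64,105 kg.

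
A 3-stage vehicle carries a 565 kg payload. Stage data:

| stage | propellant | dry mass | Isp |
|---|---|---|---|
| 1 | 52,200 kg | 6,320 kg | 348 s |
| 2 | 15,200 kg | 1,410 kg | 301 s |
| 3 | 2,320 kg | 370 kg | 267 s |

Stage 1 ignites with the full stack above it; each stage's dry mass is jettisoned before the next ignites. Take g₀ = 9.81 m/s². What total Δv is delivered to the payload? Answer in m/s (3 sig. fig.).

Ignition mass of stage 1 = 52,200+6,320 + 15,200+1,410 + 2,320+370 + 565 = 78,385 kg.
Stage 1: m₀ = 78,385 kg, m_f = 78,385 − 52,200 = 26,185 kg; Δv = 348×9.81×ln(2.994) = 3413.9×1.0964 ≈ 3743 m/s.
Stage 2: m₀ = 19,865 kg, m_f = 19,865 − 15,200 = 4,665 kg; Δv = 301×9.81×ln(4.258) = 2952.8×1.4489 ≈ 4278 m/s.
Stage 3: m₀ = 3,255 kg, m_f = 3,255 − 2,320 = 935 kg; Δv = 267×9.81×ln(3.481) = 2619.3×1.2474 ≈ 3267 m/s.
Total Δv = 3743 + 4278 + 3267 = 11288 m/s.

Δv ≈ 11300 m/s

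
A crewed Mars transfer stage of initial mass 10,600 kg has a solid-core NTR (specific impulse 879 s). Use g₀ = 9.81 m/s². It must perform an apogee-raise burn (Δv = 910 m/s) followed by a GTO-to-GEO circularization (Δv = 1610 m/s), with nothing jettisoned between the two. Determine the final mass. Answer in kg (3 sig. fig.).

final mass ≈ 7910 kg

v_e = Isp · g₀ = 879 × 9.81 = 8623.0 m/s.
After the first burn: m = 10600 × exp(−910/8623.0) = 10600 × 0.89985 = 9,538.41 kg.
After the second burn: m = 9,538.41 × exp(−1610/8623.0) = 9,538.41 × 0.82968 = 7,913.83 kg.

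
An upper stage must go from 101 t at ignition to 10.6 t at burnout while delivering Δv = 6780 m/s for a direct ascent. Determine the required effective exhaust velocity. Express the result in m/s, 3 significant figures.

ln(m₀/m_f) = ln(101000/10600) = ln(9.528) = 2.2543.
Rocket equation: v_e = Δv / ln(m₀/m_f) = 6780 / 2.2543 = 3007.6 m/s.

v_e ≈ 3010 m/s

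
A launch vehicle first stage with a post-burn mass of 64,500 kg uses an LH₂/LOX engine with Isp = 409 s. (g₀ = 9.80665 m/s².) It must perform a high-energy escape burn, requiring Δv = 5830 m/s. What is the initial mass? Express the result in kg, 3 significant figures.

initial mass ≈ 276000 kg

v_e = Isp · g₀ = 409 × 9.80665 = 4010.9 m/s.
Using Δv = v_e ln(m₀/m_f): m₀/m_f = exp(Δv / v_e) = exp(5830 / 4010.9) = exp(1.4535) = 4.2782.
m₀ = m_f × 4.2782 = 64,500 × 4.2782 = 275,944 kg.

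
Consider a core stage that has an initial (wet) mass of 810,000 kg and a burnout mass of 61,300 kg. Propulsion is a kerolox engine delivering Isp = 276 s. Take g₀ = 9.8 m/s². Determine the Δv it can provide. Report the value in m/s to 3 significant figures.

v_e = Isp · g₀ = 276 × 9.8 = 2704.8 m/s.
By the Tsiolkovsky rocket equation, Δv = v_e · ln(m₀/m_f) = 2704.8 × ln(13.21) = 2704.8 × 2.5813 ≈ 6981.8 m/s.

Δv ≈ 6980 m/s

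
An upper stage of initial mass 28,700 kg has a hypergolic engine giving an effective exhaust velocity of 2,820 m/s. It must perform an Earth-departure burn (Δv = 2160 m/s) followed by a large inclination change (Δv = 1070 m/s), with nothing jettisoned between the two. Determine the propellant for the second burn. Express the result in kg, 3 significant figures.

After the first burn: m = 28700 × exp(−2160/2820.0) = 28700 × 0.46489 = 13,342.3 kg.
After the second burn: m = 13,342.3 × exp(−1070/2820.0) = 13,342.3 × 0.68425 = 9,129.47 kg.
Second-burn propellant = 13,342.3 − 9,129.47 = 4,212.83 kg.

propellant for the second burn ≈ 4210 kg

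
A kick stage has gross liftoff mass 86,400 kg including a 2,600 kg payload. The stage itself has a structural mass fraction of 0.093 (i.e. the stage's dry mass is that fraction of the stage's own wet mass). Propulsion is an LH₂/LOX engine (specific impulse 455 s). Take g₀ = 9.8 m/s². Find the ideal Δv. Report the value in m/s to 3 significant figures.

Δv ≈ 9440 m/s

Stage wet mass = m₀ − payload = 86,400 − 2,600 = 83,800 kg.
Stage dry mass = ε × stage wet mass = 0.093 × 83,800 = 7,793.4 kg.
Burnout mass m_f = stage dry + payload = 7,793.4 + 2,600 = 10,393.4 kg.
v_e = Isp · g₀ = 455 × 9.8 = 4459.0 m/s.
Rocket equation: Δv = v_e · ln(86,400/10,393.4) = 4459.0 × ln(8.313) = 4459.0 × 2.1178 ≈ 9443 m/s.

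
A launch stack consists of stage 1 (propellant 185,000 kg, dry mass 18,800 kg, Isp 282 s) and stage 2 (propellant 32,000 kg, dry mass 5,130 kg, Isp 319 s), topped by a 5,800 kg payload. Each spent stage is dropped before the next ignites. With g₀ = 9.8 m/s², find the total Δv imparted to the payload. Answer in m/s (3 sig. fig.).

Δv ≈ 8110 m/s

Ignition mass of stage 1 = 185,000+18,800 + 32,000+5,130 + 5,800 = 246,730 kg.
Stage 1: m₀ = 246,730 kg, m_f = 246,730 − 185,000 = 61,730 kg; Δv = 282×9.8×ln(3.997) = 2763.6×1.3855 ≈ 3829 m/s.
Stage 2: m₀ = 42,930 kg, m_f = 42,930 − 32,000 = 10,930 kg; Δv = 319×9.8×ln(3.928) = 3126.2×1.3681 ≈ 4277 m/s.
Total Δv = 3829 + 4277 = 8106 m/s.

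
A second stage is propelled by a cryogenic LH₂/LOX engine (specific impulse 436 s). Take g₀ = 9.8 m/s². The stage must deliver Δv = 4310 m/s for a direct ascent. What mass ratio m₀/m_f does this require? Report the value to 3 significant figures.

mass ratio ≈ 2.74

v_e = Isp · g₀ = 436 × 9.8 = 4272.8 m/s.
From the ideal rocket equation, m₀/m_f = exp(Δv / v_e) = exp(4310 / 4272.8) = exp(1.0087) = 2.7421.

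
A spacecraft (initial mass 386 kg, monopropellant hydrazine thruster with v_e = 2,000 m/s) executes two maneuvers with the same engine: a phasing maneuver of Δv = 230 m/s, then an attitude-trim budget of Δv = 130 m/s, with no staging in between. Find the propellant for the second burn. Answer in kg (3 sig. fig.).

propellant for the second burn ≈ 21.7 kg

After the first burn: m = 386 × exp(−230/2000.0) = 386 × 0.89137 = 344.069 kg.
After the second burn: m = 344.069 × exp(−130/2000.0) = 344.069 × 0.93707 = 322.417 kg.
Second-burn propellant = 344.069 − 322.417 = 21.652 kg.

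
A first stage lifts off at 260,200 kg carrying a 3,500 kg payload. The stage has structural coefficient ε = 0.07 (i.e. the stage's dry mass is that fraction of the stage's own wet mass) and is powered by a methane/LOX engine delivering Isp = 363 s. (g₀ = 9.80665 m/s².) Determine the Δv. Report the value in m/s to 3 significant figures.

Δv ≈ 8880 m/s

Stage wet mass = m₀ − payload = 260,200 − 3,500 = 256,700 kg.
Stage dry mass = ε × stage wet mass = 0.07 × 256,700 = 17,969 kg.
Burnout mass m_f = stage dry + payload = 17,969 + 3,500 = 21,469 kg.
v_e = Isp · g₀ = 363 × 9.80665 = 3559.8 m/s.
Using Δv = v_e ln(m₀/m_f): Δv = v_e · ln(260,200/21,469) = 3559.8 × ln(12.12) = 3559.8 × 2.4948 ≈ 8881 m/s.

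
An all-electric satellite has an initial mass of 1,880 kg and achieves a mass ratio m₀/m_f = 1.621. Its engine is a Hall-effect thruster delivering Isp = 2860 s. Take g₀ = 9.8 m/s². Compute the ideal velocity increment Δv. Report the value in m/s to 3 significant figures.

v_e = Isp · g₀ = 2860 × 9.8 = 28028.0 m/s.
By the Tsiolkovsky rocket equation, Δv = v_e · ln(1.621) = 28028.0 × 0.4830 ≈ 13538.7 m/s.

Δv ≈ 13500 m/s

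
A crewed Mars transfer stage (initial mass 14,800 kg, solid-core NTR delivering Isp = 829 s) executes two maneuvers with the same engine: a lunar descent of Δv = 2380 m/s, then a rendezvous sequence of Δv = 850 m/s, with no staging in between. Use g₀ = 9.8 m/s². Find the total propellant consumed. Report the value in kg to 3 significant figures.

v_e = Isp · g₀ = 829 × 9.8 = 8124.2 m/s.
After the first burn: m = 14800 × exp(−2380/8124.2) = 14800 × 0.74606 = 11,041.7 kg.
After the second burn: m = 11,041.7 × exp(−850/8124.2) = 11,041.7 × 0.90066 = 9,944.82 kg.
Total propellant = m₀ − m_final = 14800 − 9,944.82 = 4,855.18 kg.

total propellant consumed ≈ 4860 kg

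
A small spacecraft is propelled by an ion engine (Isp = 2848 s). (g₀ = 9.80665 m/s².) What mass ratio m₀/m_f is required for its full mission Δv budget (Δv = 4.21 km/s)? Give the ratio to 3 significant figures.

mass ratio ≈ 1.16

v_e = Isp · g₀ = 2848 × 9.80665 = 27929.3 m/s.
m₀/m_f = exp(Δv / v_e) = exp(4210 / 27929.3) = exp(0.1507) = 1.1627.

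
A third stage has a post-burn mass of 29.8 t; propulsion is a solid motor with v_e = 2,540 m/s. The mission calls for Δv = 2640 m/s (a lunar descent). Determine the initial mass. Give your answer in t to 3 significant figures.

From the ideal rocket equation, m₀/m_f = exp(Δv / v_e) = exp(2640 / 2540.0) = exp(1.0394) = 2.8274.
m₀ = m_f × 2.8274 = 29.8 × 2.8274 = 84.2565 t.

initial mass ≈ 84.3 t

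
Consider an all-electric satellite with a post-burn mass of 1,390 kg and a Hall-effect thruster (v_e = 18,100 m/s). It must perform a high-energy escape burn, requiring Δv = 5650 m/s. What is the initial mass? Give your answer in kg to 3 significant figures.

m₀/m_f = exp(Δv / v_e) = exp(5650 / 18100.0) = exp(0.3122) = 1.3664.
m₀ = m_f × 1.3664 = 1,390 × 1.3664 = 1,899.3 kg.

initial mass ≈ 1900 kg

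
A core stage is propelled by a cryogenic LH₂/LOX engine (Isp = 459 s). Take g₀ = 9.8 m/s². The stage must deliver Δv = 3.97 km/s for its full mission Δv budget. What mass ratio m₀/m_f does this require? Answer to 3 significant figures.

mass ratio ≈ 2.42

v_e = Isp · g₀ = 459 × 9.8 = 4498.2 m/s.
Rocket equation: m₀/m_f = exp(Δv / v_e) = exp(3970 / 4498.2) = exp(0.8826) = 2.4171.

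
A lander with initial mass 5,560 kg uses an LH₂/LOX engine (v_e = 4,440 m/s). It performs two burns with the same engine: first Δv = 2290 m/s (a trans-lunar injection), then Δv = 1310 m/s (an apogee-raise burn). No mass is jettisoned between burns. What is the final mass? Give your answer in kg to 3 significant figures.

After the first burn: m = 5560 × exp(−2290/4440.0) = 5560 × 0.59704 = 3,319.54 kg.
After the second burn: m = 3,319.54 × exp(−1310/4440.0) = 3,319.54 × 0.74450 = 2,471.4 kg.

final mass ≈ 2470 kg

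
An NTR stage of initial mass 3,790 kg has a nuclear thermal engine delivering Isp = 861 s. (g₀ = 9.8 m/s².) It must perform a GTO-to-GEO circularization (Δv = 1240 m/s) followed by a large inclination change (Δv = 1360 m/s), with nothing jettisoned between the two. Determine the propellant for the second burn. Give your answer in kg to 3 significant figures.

propellant for the second burn ≈ 487 kg

v_e = Isp · g₀ = 861 × 9.8 = 8437.8 m/s.
After the first burn: m = 3790 × exp(−1240/8437.8) = 3790 × 0.86333 = 3,272.02 kg.
After the second burn: m = 3,272.02 × exp(−1360/8437.8) = 3,272.02 × 0.85114 = 2,784.95 kg.
Second-burn propellant = 3,272.02 − 2,784.95 = 487.07 kg.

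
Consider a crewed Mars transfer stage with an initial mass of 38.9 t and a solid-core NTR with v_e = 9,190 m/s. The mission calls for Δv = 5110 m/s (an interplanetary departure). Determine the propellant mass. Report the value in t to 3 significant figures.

propellant mass ≈ 16.6 t

From the ideal rocket equation, m₀/m_f = exp(Δv / v_e) = exp(5110 / 9190.0) = exp(0.5560) = 1.7438.
m_f = 38.9 / 1.7438 = 22.3076 t, so propellant = m₀ − m_f = 38.9 − 22.3076 = 16.5924 t.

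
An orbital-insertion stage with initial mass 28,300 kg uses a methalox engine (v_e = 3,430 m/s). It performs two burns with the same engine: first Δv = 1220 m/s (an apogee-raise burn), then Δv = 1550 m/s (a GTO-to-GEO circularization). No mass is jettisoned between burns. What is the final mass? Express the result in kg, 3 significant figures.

After the first burn: m = 28300 × exp(−1220/3430.0) = 28300 × 0.70069 = 19,829.5 kg.
After the second burn: m = 19,829.5 × exp(−1550/3430.0) = 19,829.5 × 0.63642 = 12,619.9 kg.

final mass ≈ 12600 kg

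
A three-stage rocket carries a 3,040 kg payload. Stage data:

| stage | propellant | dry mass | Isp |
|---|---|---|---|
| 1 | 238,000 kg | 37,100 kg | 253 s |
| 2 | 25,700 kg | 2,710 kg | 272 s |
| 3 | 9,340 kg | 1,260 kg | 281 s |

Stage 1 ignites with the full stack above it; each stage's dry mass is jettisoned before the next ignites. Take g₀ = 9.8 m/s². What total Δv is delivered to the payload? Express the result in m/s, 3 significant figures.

Δv ≈ 9140 m/s

Ignition mass of stage 1 = 238,000+37,100 + 25,700+2,710 + 9,340+1,260 + 3,040 = 317,150 kg.
Stage 1: m₀ = 317,150 kg, m_f = 317,150 − 238,000 = 79,150 kg; Δv = 253×9.8×ln(4.007) = 2479.4×1.3880 ≈ 3441 m/s.
Stage 2: m₀ = 42,050 kg, m_f = 42,050 − 25,700 = 16,350 kg; Δv = 272×9.8×ln(2.572) = 2665.6×0.9446 ≈ 2518 m/s.
Stage 3: m₀ = 13,640 kg, m_f = 13,640 − 9,340 = 4,300 kg; Δv = 281×9.8×ln(3.172) = 2753.8×1.1544 ≈ 3179 m/s.
Total Δv = 3441 + 2518 + 3179 = 9138 m/s.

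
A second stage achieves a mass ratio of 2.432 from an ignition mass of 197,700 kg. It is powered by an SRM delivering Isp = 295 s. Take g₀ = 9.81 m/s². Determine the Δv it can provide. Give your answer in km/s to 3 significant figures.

Δv ≈ 2.57 km/s

v_e = Isp · g₀ = 295 × 9.81 = 2894.0 m/s.
Using Δv = v_e ln(m₀/m_f): Δv = v_e · ln(2.432) = 2894.0 × 0.8887 ≈ 2571.9 m/s.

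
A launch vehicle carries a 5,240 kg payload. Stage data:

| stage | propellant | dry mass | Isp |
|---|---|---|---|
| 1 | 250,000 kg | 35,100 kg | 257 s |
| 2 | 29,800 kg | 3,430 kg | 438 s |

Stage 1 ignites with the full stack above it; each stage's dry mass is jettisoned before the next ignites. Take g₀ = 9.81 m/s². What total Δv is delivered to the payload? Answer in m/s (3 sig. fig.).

Ignition mass of stage 1 = 250,000+35,100 + 29,800+3,430 + 5,240 = 323,570 kg.
Stage 1: m₀ = 323,570 kg, m_f = 323,570 − 250,000 = 73,570 kg; Δv = 257×9.81×ln(4.398) = 2521.2×1.4812 ≈ 3734 m/s.
Stage 2: m₀ = 38,470 kg, m_f = 38,470 − 29,800 = 8,670 kg; Δv = 438×9.81×ln(4.437) = 4296.8×1.4900 ≈ 6402 m/s.
Total Δv = 3734 + 6402 = 10136 m/s.

Δv ≈ 10100 m/s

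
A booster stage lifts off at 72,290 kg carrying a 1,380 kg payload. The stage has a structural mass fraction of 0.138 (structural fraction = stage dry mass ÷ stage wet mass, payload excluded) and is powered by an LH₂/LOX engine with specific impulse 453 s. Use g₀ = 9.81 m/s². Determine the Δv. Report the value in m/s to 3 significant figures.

Stage wet mass = m₀ − payload = 72,290 − 1,380 = 70,910 kg.
Stage dry mass = ε × stage wet mass = 0.138 × 70,910 = 9,785.58 kg.
Burnout mass m_f = stage dry + payload = 9,785.58 + 1,380 = 11,165.58 kg.
v_e = Isp · g₀ = 453 × 9.81 = 4443.9 m/s.
From the ideal rocket equation, Δv = v_e · ln(72,290/11,165.58) = 4443.9 × ln(6.474) = 4443.9 × 1.8678 ≈ 8301 m/s.

Δv ≈ 8300 m/s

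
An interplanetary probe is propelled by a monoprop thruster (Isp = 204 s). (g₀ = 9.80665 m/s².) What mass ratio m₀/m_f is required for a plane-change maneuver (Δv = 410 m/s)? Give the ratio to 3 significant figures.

v_e = Isp · g₀ = 204 × 9.80665 = 2000.6 m/s.
From the ideal rocket equation, m₀/m_f = exp(Δv / v_e) = exp(410 / 2000.6) = exp(0.2049) = 1.2275.

mass ratio ≈ 1.23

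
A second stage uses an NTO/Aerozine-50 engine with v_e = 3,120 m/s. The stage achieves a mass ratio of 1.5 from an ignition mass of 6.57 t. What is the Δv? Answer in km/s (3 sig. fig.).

Δv ≈ 1.27 km/s

Δv = v_e · ln(1.5) = 3120.0 × 0.4055 ≈ 1265.1 m/s.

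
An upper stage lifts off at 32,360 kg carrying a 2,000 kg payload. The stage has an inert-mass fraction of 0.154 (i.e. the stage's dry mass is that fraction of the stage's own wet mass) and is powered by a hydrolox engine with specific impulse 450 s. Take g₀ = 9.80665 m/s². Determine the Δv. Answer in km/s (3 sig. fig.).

Stage wet mass = m₀ − payload = 32,360 − 2,000 = 30,360 kg.
Stage dry mass = ε × stage wet mass = 0.154 × 30,360 = 4,675.44 kg.
Burnout mass m_f = stage dry + payload = 4,675.44 + 2,000 = 6,675.44 kg.
v_e = Isp · g₀ = 450 × 9.80665 = 4413.0 m/s.
Rocket equation: Δv = v_e · ln(32,360/6,675.44) = 4413.0 × ln(4.848) = 4413.0 × 1.5785 ≈ 6966 m/s.

Δv ≈ 6.97 km/s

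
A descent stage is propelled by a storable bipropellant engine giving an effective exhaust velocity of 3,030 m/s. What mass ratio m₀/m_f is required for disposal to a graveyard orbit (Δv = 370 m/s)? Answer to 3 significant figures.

m₀/m_f = exp(Δv / v_e) = exp(370 / 3030.0) = exp(0.1221) = 1.1299.

mass ratio ≈ 1.13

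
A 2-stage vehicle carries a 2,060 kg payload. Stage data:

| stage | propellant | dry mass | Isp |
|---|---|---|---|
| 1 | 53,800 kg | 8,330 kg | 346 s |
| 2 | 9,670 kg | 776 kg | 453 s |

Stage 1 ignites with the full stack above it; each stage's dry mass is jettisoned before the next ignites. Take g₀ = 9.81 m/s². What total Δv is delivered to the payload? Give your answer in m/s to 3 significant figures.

Δv ≈ 10900 m/s

Ignition mass of stage 1 = 53,800+8,330 + 9,670+776 + 2,060 = 74,636 kg.
Stage 1: m₀ = 74,636 kg, m_f = 74,636 − 53,800 = 20,836 kg; Δv = 346×9.81×ln(3.582) = 3394.3×1.2759 ≈ 4331 m/s.
Stage 2: m₀ = 12,506 kg, m_f = 12,506 − 9,670 = 2,836 kg; Δv = 453×9.81×ln(4.41) = 4443.9×1.4838 ≈ 6594 m/s.
Total Δv = 4331 + 6594 = 10925 m/s.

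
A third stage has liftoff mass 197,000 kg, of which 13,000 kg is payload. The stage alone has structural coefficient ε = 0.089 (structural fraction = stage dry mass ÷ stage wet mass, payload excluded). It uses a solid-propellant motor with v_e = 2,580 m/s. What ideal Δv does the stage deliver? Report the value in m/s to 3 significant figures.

Stage wet mass = m₀ − payload = 197,000 − 13,000 = 184,000 kg.
Stage dry mass = ε × stage wet mass = 0.089 × 184,000 = 16,376 kg.
Burnout mass m_f = stage dry + payload = 16,376 + 13,000 = 29,376 kg.
Δv = v_e · ln(197,000/29,376) = 2580.0 × ln(6.706) = 2580.0 × 1.9030 ≈ 4910 m/s.

Δv ≈ 4910 m/s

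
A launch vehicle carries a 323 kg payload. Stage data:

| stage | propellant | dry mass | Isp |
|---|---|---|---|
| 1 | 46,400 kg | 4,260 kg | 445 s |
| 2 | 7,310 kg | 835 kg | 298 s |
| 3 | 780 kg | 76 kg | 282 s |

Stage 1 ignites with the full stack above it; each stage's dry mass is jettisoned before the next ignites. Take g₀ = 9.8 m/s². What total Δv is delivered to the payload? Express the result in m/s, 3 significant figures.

Δv ≈ 13900 m/s

Ignition mass of stage 1 = 46,400+4,260 + 7,310+835 + 780+76 + 323 = 59,984 kg.
Stage 1: m₀ = 59,984 kg, m_f = 59,984 − 46,400 = 13,584 kg; Δv = 445×9.8×ln(4.416) = 4361.0×1.4852 ≈ 6477 m/s.
Stage 2: m₀ = 9,324 kg, m_f = 9,324 − 7,310 = 2,014 kg; Δv = 298×9.8×ln(4.63) = 2920.4×1.5325 ≈ 4475 m/s.
Stage 3: m₀ = 1,179 kg, m_f = 1,179 − 780 = 399 kg; Δv = 282×9.8×ln(2.955) = 2763.6×1.0835 ≈ 2994 m/s.
Total Δv = 6477 + 4475 + 2994 = 13946 m/s.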